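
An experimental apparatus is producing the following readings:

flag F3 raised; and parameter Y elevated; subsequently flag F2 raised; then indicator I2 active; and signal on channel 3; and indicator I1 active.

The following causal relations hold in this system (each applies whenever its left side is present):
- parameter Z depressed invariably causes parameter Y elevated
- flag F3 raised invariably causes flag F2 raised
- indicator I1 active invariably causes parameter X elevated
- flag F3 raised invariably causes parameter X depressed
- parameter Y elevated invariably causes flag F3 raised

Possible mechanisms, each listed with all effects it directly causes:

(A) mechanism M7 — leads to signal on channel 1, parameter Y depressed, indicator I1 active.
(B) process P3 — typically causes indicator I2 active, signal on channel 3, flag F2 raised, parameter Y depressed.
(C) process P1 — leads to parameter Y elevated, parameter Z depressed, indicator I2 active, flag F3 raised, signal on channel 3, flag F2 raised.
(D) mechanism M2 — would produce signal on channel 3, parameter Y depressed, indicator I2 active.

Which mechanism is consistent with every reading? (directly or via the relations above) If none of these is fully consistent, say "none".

none

Checking each candidate against the observations:
(A) mechanism M7 — flag F3 raised miss; parameter Y elevated miss; flag F2 raised miss; indicator I2 active miss; signal on channel 3 miss; indicator I1 active match
(B) process P3 — flag F3 raised miss; parameter Y elevated miss; flag F2 raised match; indicator I2 active match; signal on channel 3 match; indicator I1 active miss
(C) process P1 — flag F3 raised match; parameter Y elevated match; flag F2 raised match; indicator I2 active match; signal on channel 3 match; indicator I1 active miss
(D) mechanism M2 — fails on flag F3 raised, parameter Y elevated, flag F2 raised, indicator I1 active (predicts parameter Y depressed, not parameter Y elevated)
None of the listed candidates fits everything.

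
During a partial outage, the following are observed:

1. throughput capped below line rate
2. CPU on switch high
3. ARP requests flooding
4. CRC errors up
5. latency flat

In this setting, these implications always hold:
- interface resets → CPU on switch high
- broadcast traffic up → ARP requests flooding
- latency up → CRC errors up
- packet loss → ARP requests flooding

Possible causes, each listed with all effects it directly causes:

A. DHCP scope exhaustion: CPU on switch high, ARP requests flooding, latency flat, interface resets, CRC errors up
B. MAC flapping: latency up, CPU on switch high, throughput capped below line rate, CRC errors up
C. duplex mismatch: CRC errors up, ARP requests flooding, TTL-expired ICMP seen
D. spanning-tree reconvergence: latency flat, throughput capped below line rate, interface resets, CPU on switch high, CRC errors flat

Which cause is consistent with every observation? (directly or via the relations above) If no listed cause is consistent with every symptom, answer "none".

For each candidate, compare predicted effects to what was observed:
(A) DHCP scope exhaustion — throughput capped below line rate -; CPU on switch high +; ARP requests flooding +; CRC errors up +; latency flat +
(B) MAC flapping — fails on ARP requests flooding, latency flat (predicts latency up, not latency flat)
(C) duplex mismatch — throughput capped below line rate -; CPU on switch high -; ARP requests flooding +; CRC errors up +; latency flat -
(D) spanning-tree reconvergence — fails on ARP requests flooding, CRC errors up (predicts CRC errors flat, not CRC errors up)
No candidate is consistent with all observations.

none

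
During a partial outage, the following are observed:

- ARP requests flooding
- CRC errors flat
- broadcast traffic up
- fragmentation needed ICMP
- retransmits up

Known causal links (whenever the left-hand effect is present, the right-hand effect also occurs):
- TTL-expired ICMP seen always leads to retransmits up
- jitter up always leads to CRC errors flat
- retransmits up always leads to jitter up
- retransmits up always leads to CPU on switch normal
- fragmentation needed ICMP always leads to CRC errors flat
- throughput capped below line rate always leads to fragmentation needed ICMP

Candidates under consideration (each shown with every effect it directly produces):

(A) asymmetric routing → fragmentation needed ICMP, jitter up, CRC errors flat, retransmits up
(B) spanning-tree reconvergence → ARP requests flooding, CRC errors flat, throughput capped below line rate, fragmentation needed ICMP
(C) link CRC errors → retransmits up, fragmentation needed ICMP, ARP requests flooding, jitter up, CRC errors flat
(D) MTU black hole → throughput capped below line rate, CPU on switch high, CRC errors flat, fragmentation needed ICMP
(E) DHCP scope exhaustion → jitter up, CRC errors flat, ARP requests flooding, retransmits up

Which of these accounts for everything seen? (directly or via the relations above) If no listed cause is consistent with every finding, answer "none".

none

Per-candidate check:
(A) asymmetric routing — ARP requests flooding -; CRC errors flat +; broadcast traffic up -; fragmentation needed ICMP +; retransmits up +
(B) spanning-tree reconvergence — does not account for broadcast traffic up, retransmits up
(C) link CRC errors — ARP requests flooding +; CRC errors flat +; broadcast traffic up -; fragmentation needed ICMP +; retransmits up +
(D) MTU black hole — does not account for ARP requests flooding, broadcast traffic up, retransmits up
(E) DHCP scope exhaustion — ARP requests flooding +; CRC errors flat +; broadcast traffic up -; fragmentation needed ICMP -; retransmits up +
None of the listed candidates fits everything.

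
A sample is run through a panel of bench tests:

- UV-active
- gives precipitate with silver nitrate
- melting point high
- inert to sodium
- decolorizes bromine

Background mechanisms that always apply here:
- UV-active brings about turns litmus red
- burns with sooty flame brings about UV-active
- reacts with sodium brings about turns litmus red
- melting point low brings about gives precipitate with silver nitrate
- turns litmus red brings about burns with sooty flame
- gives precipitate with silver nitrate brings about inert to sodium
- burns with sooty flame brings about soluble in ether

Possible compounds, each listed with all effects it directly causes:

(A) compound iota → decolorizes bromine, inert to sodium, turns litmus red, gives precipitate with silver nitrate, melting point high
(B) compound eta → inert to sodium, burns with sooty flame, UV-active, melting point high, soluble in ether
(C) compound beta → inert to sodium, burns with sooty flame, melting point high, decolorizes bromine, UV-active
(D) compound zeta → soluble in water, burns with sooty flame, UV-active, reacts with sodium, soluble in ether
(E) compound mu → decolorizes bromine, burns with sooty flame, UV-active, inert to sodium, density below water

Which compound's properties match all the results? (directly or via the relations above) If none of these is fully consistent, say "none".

A

Per-candidate check:
(A) compound iota — accounts for every observation (UV-active by turns litmus red → burns with sooty flame → UV-active)
(B) compound eta — does not account for gives precipitate with silver nitrate, decolorizes bromine
(C) compound beta — does not account for gives precipitate with silver nitrate
(D) compound zeta — UV-active match; gives precipitate with silver nitrate miss; melting point high miss; inert to sodium miss; decolorizes bromine miss
(E) compound mu — UV-active match; gives precipitate with silver nitrate miss; melting point high miss; inert to sodium match; decolorizes bromine match
Only (A) is consistent with every observation.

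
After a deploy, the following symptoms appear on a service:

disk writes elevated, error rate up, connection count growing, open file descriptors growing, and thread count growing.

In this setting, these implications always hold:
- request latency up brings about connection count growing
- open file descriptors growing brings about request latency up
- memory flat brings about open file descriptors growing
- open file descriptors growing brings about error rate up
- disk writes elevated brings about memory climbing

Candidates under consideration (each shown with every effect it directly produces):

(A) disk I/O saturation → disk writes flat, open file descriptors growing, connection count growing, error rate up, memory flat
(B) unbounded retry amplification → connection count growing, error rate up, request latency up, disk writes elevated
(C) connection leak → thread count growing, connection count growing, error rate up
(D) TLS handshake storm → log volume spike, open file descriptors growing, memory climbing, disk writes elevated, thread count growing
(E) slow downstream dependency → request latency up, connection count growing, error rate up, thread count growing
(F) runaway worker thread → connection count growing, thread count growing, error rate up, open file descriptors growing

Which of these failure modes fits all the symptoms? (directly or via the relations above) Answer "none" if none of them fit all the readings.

D

Per-candidate check:
(A) disk I/O saturation — disk writes elevated -; error rate up +; connection count growing +; open file descriptors growing +; thread count growing -
(B) unbounded retry amplification — does not account for open file descriptors growing, thread count growing
(C) connection leak — disk writes elevated -; error rate up +; connection count growing +; open file descriptors growing -; thread count growing +
(D) TLS handshake storm — accounts for every observation (error rate up by open file descriptors growing → error rate up)
(E) slow downstream dependency — disk writes elevated -; error rate up +; connection count growing +; open file descriptors growing -; thread count growing +
(F) runaway worker thread — disk writes elevated -; error rate up +; connection count growing +; open file descriptors growing +; thread count growing +
(D) alone accounts for all the evidence.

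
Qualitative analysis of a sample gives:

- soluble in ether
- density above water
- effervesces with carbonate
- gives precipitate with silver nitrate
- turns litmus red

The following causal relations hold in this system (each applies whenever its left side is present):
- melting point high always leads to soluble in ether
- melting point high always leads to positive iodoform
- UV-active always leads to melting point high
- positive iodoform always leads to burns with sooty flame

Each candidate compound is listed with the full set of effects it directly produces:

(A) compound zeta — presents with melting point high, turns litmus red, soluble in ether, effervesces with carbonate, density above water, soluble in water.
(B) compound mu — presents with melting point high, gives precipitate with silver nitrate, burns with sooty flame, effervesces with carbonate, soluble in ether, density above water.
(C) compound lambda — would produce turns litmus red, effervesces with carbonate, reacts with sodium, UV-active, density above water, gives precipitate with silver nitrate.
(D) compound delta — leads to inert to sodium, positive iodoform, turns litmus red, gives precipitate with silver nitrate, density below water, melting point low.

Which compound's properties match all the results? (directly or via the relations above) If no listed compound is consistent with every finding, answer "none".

Testing each hypothesis:
(A) compound zeta — does not account for gives precipitate with silver nitrate
(B) compound mu — soluble in ether yes; density above water yes; effervesces with carbonate yes; gives precipitate with silver nitrate yes; turns litmus red NO
(C) compound lambda — soluble in ether yes (via UV-active → melting point high → soluble in ether); density above water yes; effervesces with carbonate yes; gives precipitate with silver nitrate yes; turns litmus red yes
(D) compound delta — soluble in ether NO; density above water NO; effervesces with carbonate NO; gives precipitate with silver nitrate yes; turns litmus red yes
(C) alone accounts for all the evidence.

C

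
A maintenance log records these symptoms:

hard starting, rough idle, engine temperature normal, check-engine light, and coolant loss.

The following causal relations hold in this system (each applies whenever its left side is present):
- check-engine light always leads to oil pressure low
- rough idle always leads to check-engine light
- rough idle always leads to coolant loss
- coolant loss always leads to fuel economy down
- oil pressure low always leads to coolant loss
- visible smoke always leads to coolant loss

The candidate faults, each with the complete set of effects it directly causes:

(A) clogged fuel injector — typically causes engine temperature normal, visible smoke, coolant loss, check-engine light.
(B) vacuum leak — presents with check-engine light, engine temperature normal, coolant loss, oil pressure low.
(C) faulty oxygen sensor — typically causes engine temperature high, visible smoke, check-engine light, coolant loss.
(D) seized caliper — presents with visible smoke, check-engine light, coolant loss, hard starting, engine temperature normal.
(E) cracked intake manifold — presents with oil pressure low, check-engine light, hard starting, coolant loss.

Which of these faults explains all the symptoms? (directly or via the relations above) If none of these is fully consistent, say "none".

Per-candidate check:
(A) clogged fuel injector — does not account for hard starting, rough idle
(B) vacuum leak — does not account for hard starting, rough idle
(C) faulty oxygen sensor — hard starting NO; rough idle NO; engine temperature normal NO; check-engine light yes; coolant loss yes
(D) seized caliper — hard starting yes; rough idle NO; engine temperature normal yes; check-engine light yes; coolant loss yes
(E) cracked intake manifold — hard starting yes; rough idle NO; engine temperature normal NO; check-engine light yes; coolant loss yes
No candidate is consistent with all observations.

none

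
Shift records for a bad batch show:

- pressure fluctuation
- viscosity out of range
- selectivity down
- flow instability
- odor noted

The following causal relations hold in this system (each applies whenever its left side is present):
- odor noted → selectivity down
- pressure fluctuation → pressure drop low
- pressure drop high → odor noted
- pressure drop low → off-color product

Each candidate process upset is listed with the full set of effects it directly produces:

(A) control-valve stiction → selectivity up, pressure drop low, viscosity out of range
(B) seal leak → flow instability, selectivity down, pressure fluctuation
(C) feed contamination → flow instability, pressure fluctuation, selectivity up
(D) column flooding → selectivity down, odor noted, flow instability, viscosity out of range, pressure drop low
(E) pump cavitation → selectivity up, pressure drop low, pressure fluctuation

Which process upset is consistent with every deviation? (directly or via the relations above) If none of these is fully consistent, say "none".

Per-candidate check:
(A) control-valve stiction — pressure fluctuation miss; viscosity out of range match; selectivity down miss; flow instability miss; odor noted miss
(B) seal leak — does not account for viscosity out of range, odor noted
(C) feed contamination — pressure fluctuation match; viscosity out of range miss; selectivity down miss; flow instability match; odor noted miss
(D) column flooding — pressure fluctuation miss; viscosity out of range match; selectivity down match; flow instability match; odor noted match
(E) pump cavitation — fails on viscosity out of range, selectivity down, flow instability, odor noted (predicts selectivity up, not selectivity down)
Every candidate fails on at least one observation.

none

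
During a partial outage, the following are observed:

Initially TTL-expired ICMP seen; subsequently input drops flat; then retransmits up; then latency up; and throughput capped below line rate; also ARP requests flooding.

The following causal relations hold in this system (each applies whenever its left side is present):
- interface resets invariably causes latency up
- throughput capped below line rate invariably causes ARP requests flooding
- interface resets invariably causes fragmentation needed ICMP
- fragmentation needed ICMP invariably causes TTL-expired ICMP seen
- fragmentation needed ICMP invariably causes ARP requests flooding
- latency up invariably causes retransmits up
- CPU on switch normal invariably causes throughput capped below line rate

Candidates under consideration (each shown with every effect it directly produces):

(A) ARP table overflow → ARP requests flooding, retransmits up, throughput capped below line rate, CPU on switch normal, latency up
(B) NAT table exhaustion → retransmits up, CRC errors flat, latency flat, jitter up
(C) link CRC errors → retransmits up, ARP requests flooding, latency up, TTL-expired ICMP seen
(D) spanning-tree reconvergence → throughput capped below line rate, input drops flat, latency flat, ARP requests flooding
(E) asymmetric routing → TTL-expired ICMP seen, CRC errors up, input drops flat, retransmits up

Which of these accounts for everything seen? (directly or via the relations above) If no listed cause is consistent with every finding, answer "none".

Testing each hypothesis:
(A) ARP table overflow — does not account for TTL-expired ICMP seen, input drops flat
(B) NAT table exhaustion — fails on TTL-expired ICMP seen, input drops flat, latency up, throughput capped below line rate, ARP requests flooding (predicts latency flat, not latency up)
(C) link CRC errors — does not account for input drops flat, throughput capped below line rate
(D) spanning-tree reconvergence — TTL-expired ICMP seen -; input drops flat +; retransmits up -; latency up -; throughput capped below line rate +; ARP requests flooding +
(E) asymmetric routing — TTL-expired ICMP seen +; input drops flat +; retransmits up +; latency up -; throughput capped below line rate -; ARP requests flooding -
No candidate is consistent with all observations.

none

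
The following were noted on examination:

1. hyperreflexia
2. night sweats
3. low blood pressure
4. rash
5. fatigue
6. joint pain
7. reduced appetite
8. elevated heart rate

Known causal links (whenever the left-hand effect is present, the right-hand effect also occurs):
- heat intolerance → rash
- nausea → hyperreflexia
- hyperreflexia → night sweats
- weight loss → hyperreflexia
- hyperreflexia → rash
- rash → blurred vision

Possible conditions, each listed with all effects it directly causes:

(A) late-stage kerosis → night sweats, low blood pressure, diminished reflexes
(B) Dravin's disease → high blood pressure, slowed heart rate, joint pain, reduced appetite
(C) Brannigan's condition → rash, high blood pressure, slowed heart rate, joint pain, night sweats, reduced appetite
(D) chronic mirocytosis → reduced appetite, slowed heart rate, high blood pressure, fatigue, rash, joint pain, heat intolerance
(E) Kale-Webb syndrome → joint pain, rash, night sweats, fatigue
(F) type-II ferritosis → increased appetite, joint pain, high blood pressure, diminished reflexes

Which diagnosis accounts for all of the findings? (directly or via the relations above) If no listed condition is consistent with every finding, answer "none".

Checking each candidate against the observations:
(A) late-stage kerosis — fails on hyperreflexia, rash, fatigue, joint pain, reduced appetite, elevated heart rate (predicts diminished reflexes, not hyperreflexia)
(B) Dravin's disease — fails on hyperreflexia, night sweats, low blood pressure, rash, fatigue, elevated heart rate (predicts high blood pressure, not low blood pressure; predicts slowed heart rate, not elevated heart rate)
(C) Brannigan's condition — fails on hyperreflexia, low blood pressure, fatigue, elevated heart rate (predicts high blood pressure, not low blood pressure; predicts slowed heart rate, not elevated heart rate)
(D) chronic mirocytosis — fails on hyperreflexia, night sweats, low blood pressure, elevated heart rate (predicts high blood pressure, not low blood pressure; predicts slowed heart rate, not elevated heart rate)
(E) Kale-Webb syndrome — hyperreflexia miss; night sweats match; low blood pressure miss; rash match; fatigue match; joint pain match; reduced appetite miss; elevated heart rate miss
(F) type-II ferritosis — hyperreflexia miss; night sweats miss; low blood pressure miss; rash miss; fatigue miss; joint pain match; reduced appetite miss; elevated heart rate miss
No candidate is consistent with all observations.

none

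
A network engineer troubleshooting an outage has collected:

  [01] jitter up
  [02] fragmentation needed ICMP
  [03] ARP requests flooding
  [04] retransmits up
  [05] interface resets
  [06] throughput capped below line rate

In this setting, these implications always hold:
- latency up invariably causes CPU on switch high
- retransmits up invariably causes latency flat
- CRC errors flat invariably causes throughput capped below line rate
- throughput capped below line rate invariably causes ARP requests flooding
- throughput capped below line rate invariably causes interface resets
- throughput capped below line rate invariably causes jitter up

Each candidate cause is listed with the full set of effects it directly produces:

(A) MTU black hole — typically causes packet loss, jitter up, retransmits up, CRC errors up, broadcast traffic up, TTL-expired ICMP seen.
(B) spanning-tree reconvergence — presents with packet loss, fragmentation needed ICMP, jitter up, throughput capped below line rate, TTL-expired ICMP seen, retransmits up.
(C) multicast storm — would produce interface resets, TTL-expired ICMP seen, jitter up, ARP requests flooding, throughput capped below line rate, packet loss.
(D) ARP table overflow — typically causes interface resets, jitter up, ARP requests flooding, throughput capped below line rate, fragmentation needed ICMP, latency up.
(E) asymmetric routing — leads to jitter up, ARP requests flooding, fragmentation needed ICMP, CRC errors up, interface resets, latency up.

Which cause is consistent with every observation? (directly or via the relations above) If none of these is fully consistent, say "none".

B

Per-candidate check:
(A) MTU black hole — jitter up +; fragmentation needed ICMP -; ARP requests flooding -; retransmits up +; interface resets -; throughput capped below line rate -
(B) spanning-tree reconvergence — accounts for every observation (ARP requests flooding through throughput capped below line rate → ARP requests flooding)
(C) multicast storm — jitter up +; fragmentation needed ICMP -; ARP requests flooding +; retransmits up -; interface resets +; throughput capped below line rate +
(D) ARP table overflow — jitter up +; fragmentation needed ICMP +; ARP requests flooding +; retransmits up -; interface resets +; throughput capped below line rate +
(E) asymmetric routing — jitter up +; fragmentation needed ICMP +; ARP requests flooding +; retransmits up -; interface resets +; throughput capped below line rate -
(B) alone accounts for all the evidence.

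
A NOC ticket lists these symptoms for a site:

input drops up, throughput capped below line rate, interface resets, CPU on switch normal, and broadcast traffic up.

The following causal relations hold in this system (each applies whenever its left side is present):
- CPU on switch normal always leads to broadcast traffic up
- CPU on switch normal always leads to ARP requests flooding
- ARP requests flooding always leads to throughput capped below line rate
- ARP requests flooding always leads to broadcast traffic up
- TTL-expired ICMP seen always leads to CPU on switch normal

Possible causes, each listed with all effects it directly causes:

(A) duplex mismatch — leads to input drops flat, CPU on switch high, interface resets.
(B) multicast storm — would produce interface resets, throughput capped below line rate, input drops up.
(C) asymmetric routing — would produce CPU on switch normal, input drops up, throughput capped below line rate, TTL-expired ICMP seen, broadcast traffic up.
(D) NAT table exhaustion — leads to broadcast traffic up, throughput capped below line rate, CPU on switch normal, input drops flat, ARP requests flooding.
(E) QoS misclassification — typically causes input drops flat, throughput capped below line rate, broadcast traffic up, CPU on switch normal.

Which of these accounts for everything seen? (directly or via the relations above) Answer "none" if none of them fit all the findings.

none

For each candidate, compare predicted effects to what was observed:
(A) duplex mismatch — fails on input drops up, throughput capped below line rate, CPU on switch normal, broadcast traffic up (predicts input drops flat, not input drops up; predicts CPU on switch high, not CPU on switch normal)
(B) multicast storm — does not account for CPU on switch normal, broadcast traffic up
(C) asymmetric routing — does not account for interface resets
(D) NAT table exhaustion — fails on input drops up, interface resets (predicts input drops flat, not input drops up)
(E) QoS misclassification — input drops up ✗; throughput capped below line rate ✓; interface resets ✗; CPU on switch normal ✓; broadcast traffic up ✓
None of the listed candidates fits everything.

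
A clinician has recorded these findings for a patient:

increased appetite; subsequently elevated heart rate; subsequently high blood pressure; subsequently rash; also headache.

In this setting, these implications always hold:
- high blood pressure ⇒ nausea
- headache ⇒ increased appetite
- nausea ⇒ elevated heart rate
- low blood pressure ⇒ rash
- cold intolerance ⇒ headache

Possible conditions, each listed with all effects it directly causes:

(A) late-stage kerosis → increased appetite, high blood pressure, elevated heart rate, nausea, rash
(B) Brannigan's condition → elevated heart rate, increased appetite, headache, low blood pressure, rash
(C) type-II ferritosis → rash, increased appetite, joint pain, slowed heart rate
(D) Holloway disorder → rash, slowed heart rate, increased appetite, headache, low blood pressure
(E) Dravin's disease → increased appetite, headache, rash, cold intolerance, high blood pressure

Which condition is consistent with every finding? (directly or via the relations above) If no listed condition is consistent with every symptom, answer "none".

Testing each hypothesis:
(A) late-stage kerosis — does not account for headache
(B) Brannigan's condition — increased appetite yes; elevated heart rate yes; high blood pressure NO; rash yes; headache yes
(C) type-II ferritosis — increased appetite yes; elevated heart rate NO; high blood pressure NO; rash yes; headache NO
(D) Holloway disorder — increased appetite yes; elevated heart rate NO; high blood pressure NO; rash yes; headache yes
(E) Dravin's disease — increased appetite yes; elevated heart rate yes (via high blood pressure → nausea → elevated heart rate); high blood pressure yes; rash yes; headache yes
(E) alone accounts for all the evidence.

E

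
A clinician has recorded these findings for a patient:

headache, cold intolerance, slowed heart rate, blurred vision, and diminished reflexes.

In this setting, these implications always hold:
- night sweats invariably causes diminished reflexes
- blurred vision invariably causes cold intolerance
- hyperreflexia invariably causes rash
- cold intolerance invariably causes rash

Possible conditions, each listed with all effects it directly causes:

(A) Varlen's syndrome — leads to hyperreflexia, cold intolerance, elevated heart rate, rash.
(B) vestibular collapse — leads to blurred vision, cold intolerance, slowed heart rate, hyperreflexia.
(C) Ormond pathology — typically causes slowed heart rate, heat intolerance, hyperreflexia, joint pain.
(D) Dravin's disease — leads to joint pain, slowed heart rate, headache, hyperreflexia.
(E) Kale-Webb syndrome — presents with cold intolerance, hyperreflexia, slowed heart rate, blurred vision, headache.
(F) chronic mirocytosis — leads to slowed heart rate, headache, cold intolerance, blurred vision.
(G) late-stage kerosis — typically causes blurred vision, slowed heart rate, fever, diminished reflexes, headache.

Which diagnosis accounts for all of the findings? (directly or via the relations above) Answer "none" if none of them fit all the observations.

G

Testing each hypothesis:
(A) Varlen's syndrome — fails on headache, slowed heart rate, blurred vision, diminished reflexes (predicts elevated heart rate, not slowed heart rate; predicts hyperreflexia, not diminished reflexes)
(B) vestibular collapse — headache ✗; cold intolerance ✓; slowed heart rate ✓; blurred vision ✓; diminished reflexes ✗
(C) Ormond pathology — fails on headache, cold intolerance, blurred vision, diminished reflexes (predicts heat intolerance, not cold intolerance; predicts hyperreflexia, not diminished reflexes)
(D) Dravin's disease — fails on cold intolerance, blurred vision, diminished reflexes (predicts hyperreflexia, not diminished reflexes)
(E) Kale-Webb syndrome — headache ✓; cold intolerance ✓; slowed heart rate ✓; blurred vision ✓; diminished reflexes ✗
(F) chronic mirocytosis — headache ✓; cold intolerance ✓; slowed heart rate ✓; blurred vision ✓; diminished reflexes ✗
(G) late-stage kerosis — accounts for every observation (cold intolerance by blurred vision → cold intolerance)
(G) is the only candidate with no mismatches.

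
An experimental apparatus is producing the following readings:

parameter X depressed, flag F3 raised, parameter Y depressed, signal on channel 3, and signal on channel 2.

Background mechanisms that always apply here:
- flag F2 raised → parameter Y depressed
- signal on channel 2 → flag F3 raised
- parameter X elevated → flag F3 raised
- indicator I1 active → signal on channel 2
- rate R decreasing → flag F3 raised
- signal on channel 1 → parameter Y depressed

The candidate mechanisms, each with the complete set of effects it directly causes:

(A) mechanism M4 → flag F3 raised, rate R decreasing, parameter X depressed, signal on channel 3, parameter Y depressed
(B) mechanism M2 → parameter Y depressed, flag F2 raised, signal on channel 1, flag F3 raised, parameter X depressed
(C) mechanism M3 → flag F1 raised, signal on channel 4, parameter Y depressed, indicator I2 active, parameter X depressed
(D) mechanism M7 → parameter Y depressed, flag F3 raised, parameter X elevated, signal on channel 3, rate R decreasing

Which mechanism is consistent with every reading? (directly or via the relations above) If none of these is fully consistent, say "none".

none

Per-candidate check:
(A) mechanism M4 — parameter X depressed match; flag F3 raised match; parameter Y depressed match; signal on channel 3 match; signal on channel 2 miss
(B) mechanism M2 — parameter X depressed match; flag F3 raised match; parameter Y depressed match; signal on channel 3 miss; signal on channel 2 miss
(C) mechanism M3 — parameter X depressed match; flag F3 raised miss; parameter Y depressed match; signal on channel 3 miss; signal on channel 2 miss
(D) mechanism M7 — fails on parameter X depressed, signal on channel 2 (predicts parameter X elevated, not parameter X depressed)
None of the listed candidates fits everything.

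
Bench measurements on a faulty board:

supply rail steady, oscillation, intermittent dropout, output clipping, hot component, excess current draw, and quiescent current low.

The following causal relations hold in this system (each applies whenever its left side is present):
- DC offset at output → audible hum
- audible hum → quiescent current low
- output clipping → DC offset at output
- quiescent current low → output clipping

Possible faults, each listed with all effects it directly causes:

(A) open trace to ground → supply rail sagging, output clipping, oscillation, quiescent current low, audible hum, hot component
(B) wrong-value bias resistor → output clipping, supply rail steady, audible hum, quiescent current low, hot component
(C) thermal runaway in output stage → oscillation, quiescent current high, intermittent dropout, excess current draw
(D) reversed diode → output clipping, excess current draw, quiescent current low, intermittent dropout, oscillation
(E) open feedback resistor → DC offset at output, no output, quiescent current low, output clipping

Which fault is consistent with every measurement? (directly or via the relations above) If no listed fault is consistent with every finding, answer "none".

none

For each candidate, compare predicted effects to what was observed:
(A) open trace to ground — fails on supply rail steady, intermittent dropout, excess current draw (predicts supply rail sagging, not supply rail steady)
(B) wrong-value bias resistor — does not account for oscillation, intermittent dropout, excess current draw
(C) thermal runaway in output stage — supply rail steady miss; oscillation match; intermittent dropout match; output clipping miss; hot component miss; excess current draw match; quiescent current low miss
(D) reversed diode — does not account for supply rail steady, hot component
(E) open feedback resistor — supply rail steady miss; oscillation miss; intermittent dropout miss; output clipping match; hot component miss; excess current draw miss; quiescent current low match
Every candidate fails on at least one observation.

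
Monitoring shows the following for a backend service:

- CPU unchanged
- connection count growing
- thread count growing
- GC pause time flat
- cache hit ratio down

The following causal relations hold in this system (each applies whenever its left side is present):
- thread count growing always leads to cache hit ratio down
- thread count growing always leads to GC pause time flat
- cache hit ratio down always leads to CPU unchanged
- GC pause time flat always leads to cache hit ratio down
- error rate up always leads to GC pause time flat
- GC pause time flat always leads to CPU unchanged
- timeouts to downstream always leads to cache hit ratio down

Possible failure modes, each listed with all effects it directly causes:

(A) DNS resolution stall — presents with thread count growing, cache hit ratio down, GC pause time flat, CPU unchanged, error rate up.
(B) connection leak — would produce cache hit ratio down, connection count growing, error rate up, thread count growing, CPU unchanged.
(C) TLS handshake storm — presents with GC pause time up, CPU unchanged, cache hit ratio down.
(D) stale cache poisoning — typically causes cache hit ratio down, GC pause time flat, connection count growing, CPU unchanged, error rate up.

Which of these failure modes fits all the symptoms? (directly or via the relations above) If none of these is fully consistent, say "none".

B

For each candidate, compare predicted effects to what was observed:
(A) DNS resolution stall — does not account for connection count growing
(B) connection leak — accounts for every observation (GC pause time flat through error rate up → GC pause time flat)
(C) TLS handshake storm — CPU unchanged ✓; connection count growing ✗; thread count growing ✗; GC pause time flat ✗; cache hit ratio down ✓
(D) stale cache poisoning — CPU unchanged ✓; connection count growing ✓; thread count growing ✗; GC pause time flat ✓; cache hit ratio down ✓
Only (B) is consistent with every observation.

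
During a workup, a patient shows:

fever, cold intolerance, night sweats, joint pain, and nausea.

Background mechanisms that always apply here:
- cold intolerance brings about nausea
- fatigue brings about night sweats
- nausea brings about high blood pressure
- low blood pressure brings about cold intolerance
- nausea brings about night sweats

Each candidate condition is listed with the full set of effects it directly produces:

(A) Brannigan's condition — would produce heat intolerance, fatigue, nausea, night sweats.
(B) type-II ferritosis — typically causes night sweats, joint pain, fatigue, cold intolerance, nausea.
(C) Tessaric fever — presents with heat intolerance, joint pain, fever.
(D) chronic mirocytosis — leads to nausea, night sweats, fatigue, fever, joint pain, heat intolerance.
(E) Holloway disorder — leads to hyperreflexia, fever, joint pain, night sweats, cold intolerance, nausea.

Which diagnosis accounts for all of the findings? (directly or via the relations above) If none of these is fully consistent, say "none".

E

Checking each candidate against the observations:
(A) Brannigan's condition — fever ✗; cold intolerance ✗; night sweats ✓; joint pain ✗; nausea ✓
(B) type-II ferritosis — does not account for fever
(C) Tessaric fever — fails on cold intolerance, night sweats, nausea (predicts heat intolerance, not cold intolerance)
(D) chronic mirocytosis — fails on cold intolerance (predicts heat intolerance, not cold intolerance)
(E) Holloway disorder — accounts for every observation
(E) is the only candidate with no mismatches.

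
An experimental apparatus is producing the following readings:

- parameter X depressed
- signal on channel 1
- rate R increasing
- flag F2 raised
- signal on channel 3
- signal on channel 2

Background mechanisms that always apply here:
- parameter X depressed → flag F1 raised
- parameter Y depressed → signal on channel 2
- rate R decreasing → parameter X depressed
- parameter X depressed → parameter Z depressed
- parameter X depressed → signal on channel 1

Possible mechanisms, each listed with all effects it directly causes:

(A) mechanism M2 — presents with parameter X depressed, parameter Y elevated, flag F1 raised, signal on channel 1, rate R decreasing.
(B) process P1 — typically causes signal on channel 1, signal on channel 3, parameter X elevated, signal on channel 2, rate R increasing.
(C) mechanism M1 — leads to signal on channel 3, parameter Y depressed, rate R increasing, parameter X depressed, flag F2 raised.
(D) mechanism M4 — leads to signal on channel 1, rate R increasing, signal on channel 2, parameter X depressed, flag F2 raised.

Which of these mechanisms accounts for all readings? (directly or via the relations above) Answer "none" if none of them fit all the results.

For each candidate, compare predicted effects to what was observed:
(A) mechanism M2 — fails on rate R increasing, flag F2 raised, signal on channel 3, signal on channel 2 (predicts rate R decreasing, not rate R increasing)
(B) process P1 — parameter X depressed NO; signal on channel 1 yes; rate R increasing yes; flag F2 raised NO; signal on channel 3 yes; signal on channel 2 yes
(C) mechanism M1 — accounts for every observation (signal on channel 1 through parameter X depressed → signal on channel 1)
(D) mechanism M4 — parameter X depressed yes; signal on channel 1 yes; rate R increasing yes; flag F2 raised yes; signal on channel 3 NO; signal on channel 2 yes
(C) alone accounts for all the evidence.

C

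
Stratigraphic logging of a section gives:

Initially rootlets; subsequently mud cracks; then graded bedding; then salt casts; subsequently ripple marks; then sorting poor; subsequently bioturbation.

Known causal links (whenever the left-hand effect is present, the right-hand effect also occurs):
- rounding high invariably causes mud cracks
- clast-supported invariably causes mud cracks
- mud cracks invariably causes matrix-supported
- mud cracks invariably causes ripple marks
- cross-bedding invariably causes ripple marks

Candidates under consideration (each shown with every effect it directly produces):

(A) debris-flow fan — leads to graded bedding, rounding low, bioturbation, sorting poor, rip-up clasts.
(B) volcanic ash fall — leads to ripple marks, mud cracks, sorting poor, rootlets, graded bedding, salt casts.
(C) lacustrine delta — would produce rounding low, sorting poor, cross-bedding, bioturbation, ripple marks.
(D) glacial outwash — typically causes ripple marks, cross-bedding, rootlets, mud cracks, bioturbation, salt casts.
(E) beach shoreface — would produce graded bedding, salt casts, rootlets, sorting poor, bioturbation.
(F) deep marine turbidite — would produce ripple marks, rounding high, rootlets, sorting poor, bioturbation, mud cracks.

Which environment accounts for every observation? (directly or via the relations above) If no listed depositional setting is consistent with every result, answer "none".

none

Checking each candidate against the observations:
(A) debris-flow fan — rootlets NO; mud cracks NO; graded bedding yes; salt casts NO; ripple marks NO; sorting poor yes; bioturbation yes
(B) volcanic ash fall — does not account for bioturbation
(C) lacustrine delta — rootlets NO; mud cracks NO; graded bedding NO; salt casts NO; ripple marks yes; sorting poor yes; bioturbation yes
(D) glacial outwash — does not account for graded bedding, sorting poor
(E) beach shoreface — does not account for mud cracks, ripple marks
(F) deep marine turbidite — does not account for graded bedding, salt casts
No candidate is consistent with all observations.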